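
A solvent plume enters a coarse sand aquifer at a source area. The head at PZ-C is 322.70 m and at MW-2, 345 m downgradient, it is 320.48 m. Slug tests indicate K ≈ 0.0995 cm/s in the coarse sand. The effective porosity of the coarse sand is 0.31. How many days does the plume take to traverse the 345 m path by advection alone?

193

Convert K: 0.0995 cm/s × 864 = 85.97 m/day.
Hydraulic gradient i = (322.70 − 320.48) / 345 = 2.22 / 345 = 0.006435.
Darcy flux q = K · i = 85.97 × 0.006435 = 0.5532 m/day.
Seepage velocity v = q / n_e = 0.5532 / 0.31 = 1.784 m/day.
Travel time t = L / v = 345 / 1.784 = 193.3 days.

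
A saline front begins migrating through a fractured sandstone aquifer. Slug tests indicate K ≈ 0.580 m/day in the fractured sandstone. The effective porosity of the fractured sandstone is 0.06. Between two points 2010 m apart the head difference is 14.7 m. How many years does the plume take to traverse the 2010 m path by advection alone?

Hydraulic gradient i = Δh / L = 14.7 / 2010 = 0.007313.
Darcy flux q = K · i = 0.5800 × 0.007313 = 0.004242 m/day.
Seepage velocity v = q / n_e = 0.004242 / 0.06 = 0.07070 m/day.
Travel time t = L / v = 2010 / 0.07070 = 28431 days = 77.84 years.

77.8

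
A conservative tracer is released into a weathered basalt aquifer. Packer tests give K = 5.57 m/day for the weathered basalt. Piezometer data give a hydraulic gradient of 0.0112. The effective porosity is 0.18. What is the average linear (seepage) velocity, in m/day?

0.347

Hydraulic gradient i = 0.0112.
Darcy flux q = K · i = 5.570 × 0.01120 = 0.06238 m/day.
Seepage velocity v = q / n_e = 0.06238 / 0.18 = 0.3466 m/day.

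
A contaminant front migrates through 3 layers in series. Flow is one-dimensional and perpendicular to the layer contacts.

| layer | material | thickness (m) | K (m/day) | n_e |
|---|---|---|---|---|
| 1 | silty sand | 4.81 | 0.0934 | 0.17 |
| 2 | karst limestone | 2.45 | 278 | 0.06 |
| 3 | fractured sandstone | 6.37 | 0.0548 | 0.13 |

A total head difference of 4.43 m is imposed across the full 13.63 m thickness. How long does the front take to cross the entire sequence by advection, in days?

67.9

With flow normal to the layers, continuity requires the same specific discharge q through every layer.
Σ(b_i/K_i) = 4.81/0.0934 + 2.45/278 + 6.37/0.0548 = 167.7 d.
q = Δh / Σ(b_i/K_i) = 4.43 / 167.7 = 0.02641 m/day.
In each layer the seepage velocity is v_i = q/n_i, so the layer transit time is t_i = b_i·n_i / q:
  layer 1 (silty sand): t_1 = 4.81 × 0.17 / 0.02641 = 30.96 d
  layer 2 (karst limestone): t_2 = 2.45 × 0.06 / 0.02641 = 5.566 d
  layer 3 (fractured sandstone): t_3 = 6.37 × 0.13 / 0.02641 = 31.36 d
Total t = Σ t_i = 67.89 days.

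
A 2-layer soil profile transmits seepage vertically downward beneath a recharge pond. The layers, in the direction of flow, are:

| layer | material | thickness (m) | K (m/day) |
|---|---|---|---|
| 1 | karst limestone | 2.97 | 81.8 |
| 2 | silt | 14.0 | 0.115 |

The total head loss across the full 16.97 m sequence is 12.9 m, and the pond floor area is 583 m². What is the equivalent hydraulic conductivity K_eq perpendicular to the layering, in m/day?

Flow is perpendicular to layering, so the layers act in series and the equivalent K is the thickness-weighted harmonic mean.
Total thickness L = 2.97 + 14.0 = 16.97 m.
Σ(b_i/K_i) = 2.97/81.8 + 14.0/0.115 = 121.8 d.
K_eq = L / Σ(b_i/K_i) = 16.97 / 121.8 = 0.1394 m/day.

0.139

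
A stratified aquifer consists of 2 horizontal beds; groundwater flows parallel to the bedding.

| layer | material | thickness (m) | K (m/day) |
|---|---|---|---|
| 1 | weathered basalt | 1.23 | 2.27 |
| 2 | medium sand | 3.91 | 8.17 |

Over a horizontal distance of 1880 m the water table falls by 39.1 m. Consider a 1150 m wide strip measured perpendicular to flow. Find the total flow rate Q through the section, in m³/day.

Flow is parallel to layering, so each bed carries its own Darcy discharge and the transmissivities add.
Σ(K_i·b_i) = 2.27×1.23 + 8.17×3.91 = 34.74 m²/day.
Hydraulic gradient i = Δh / L = 39.1 / 1880 = 0.02080.
Q = Σ(K_i·b_i) · W · i = 34.74 × 1150 × 0.02080 = 830.8 m³/day.

831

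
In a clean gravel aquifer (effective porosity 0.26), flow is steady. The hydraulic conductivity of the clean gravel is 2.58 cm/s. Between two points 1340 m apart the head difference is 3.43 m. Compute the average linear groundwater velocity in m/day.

21.9

Convert K: 2.58 cm/s × 864 = 2229 m/day.
Hydraulic gradient i = Δh / L = 3.43 / 1340 = 0.002560.
Darcy flux q = K · i = 2229 × 0.002560 = 5.706 m/day.
Seepage velocity v = q / n_e = 5.706 / 0.26 = 21.95 m/day.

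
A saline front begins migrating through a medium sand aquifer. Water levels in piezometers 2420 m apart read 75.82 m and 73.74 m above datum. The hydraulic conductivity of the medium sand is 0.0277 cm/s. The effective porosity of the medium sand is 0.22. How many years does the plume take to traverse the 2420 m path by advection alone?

Convert K: 0.0277 cm/s × 864 = 23.93 m/day.
Hydraulic gradient i = (75.82 − 73.74) / 2420 = 2.08 / 2420 = 0.0008595.
Darcy flux q = K · i = 23.93 × 0.0008595 = 0.02057 m/day.
Seepage velocity v = q / n_e = 0.02057 / 0.22 = 0.09350 m/day.
Travel time t = L / v = 2420 / 0.09350 = 25882 days = 70.86 years.

70.9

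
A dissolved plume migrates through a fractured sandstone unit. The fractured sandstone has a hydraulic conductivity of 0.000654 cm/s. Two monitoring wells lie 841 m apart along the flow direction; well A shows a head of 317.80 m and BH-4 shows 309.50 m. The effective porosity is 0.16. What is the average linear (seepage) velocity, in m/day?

Convert K: 0.000654 cm/s × 864 = 0.5651 m/day.
Hydraulic gradient i = (317.80 − 309.50) / 841 = 8.3 / 841 = 0.009869.
Darcy flux q = K · i = 0.5651 × 0.009869 = 0.005577 m/day.
Seepage velocity v = q / n_e = 0.005577 / 0.16 = 0.03485 m/day.

0.0349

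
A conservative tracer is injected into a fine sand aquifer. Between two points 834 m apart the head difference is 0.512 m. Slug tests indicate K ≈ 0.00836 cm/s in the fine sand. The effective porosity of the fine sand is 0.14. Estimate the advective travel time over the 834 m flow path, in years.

72.1

Convert K: 0.00836 cm/s × 864 = 7.223 m/day.
Hydraulic gradient i = Δh / L = 0.512 / 834 = 0.0006139.
Darcy flux q = K · i = 7.223 × 0.0006139 = 0.004434 m/day.
Seepage velocity v = q / n_e = 0.004434 / 0.14 = 0.03167 m/day.
Travel time t = L / v = 834 / 0.03167 = 26331 days = 72.09 years.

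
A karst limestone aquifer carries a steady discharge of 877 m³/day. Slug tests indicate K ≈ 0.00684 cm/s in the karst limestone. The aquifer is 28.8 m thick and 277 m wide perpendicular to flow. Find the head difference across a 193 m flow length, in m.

Convert K: 0.00684 cm/s × 864 = 5.910 m/day.
Cross-sectional area A = 277 × 28.8 = 7978 m².
From Q = K·A·i, i = Q / (K·A) = 877 / (5.910 × 7978) = 0.01860.
Head loss Δh = i · L = 0.01860 × 193 = 3.590 m.

3.59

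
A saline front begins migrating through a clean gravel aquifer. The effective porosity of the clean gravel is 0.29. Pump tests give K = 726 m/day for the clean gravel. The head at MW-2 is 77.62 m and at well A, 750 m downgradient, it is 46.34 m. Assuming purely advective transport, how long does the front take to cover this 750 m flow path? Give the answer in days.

7.18

Hydraulic gradient i = (77.62 − 46.34) / 750 = 31.28 / 750 = 0.04171.
Darcy flux q = K · i = 726.0 × 0.04171 = 30.28 m/day.
Seepage velocity v = q / n_e = 30.28 / 0.29 = 104.4 m/day.
Travel time t = L / v = 750 / 104.4 = 7.183 days.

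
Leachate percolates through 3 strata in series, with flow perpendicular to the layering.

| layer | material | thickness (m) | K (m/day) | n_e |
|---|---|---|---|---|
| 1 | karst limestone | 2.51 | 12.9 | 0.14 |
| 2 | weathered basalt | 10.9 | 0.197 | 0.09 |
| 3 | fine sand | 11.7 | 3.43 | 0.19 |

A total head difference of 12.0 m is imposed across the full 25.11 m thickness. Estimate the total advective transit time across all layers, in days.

With flow normal to the layers, continuity requires the same specific discharge q through every layer.
Σ(b_i/K_i) = 2.51/12.9 + 10.9/0.197 + 11.7/3.43 = 58.94 d.
q = Δh / Σ(b_i/K_i) = 12.0 / 58.94 = 0.2036 m/day.
In each layer the seepage velocity is v_i = q/n_i, so the layer transit time is t_i = b_i·n_i / q:
  layer 1 (karst limestone): t_1 = 2.51 × 0.14 / 0.2036 = 1.726 d
  layer 2 (weathered basalt): t_2 = 10.9 × 0.09 / 0.2036 = 4.818 d
  layer 3 (fine sand): t_3 = 11.7 × 0.19 / 0.2036 = 10.92 d
Total t = Σ t_i = 17.46 days.

17.5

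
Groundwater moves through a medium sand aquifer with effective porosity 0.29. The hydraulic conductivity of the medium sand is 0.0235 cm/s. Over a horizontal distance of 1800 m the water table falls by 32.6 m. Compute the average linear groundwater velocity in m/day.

Convert K: 0.0235 cm/s × 864 = 20.30 m/day.
Hydraulic gradient i = Δh / L = 32.6 / 1800 = 0.01811.
Darcy flux q = K · i = 20.30 × 0.01811 = 0.3677 m/day.
Seepage velocity v = q / n_e = 0.3677 / 0.29 = 1.268 m/day.

1.27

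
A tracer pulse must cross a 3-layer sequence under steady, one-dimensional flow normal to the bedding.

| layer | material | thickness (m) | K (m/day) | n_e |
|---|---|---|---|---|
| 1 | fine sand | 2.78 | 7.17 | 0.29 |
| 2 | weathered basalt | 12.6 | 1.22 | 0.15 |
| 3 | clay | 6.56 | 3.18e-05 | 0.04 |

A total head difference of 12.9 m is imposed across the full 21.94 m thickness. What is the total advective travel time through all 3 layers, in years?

130

With flow normal to the layers, continuity requires the same specific discharge q through every layer.
Σ(b_i/K_i) = 2.78/7.17 + 12.6/1.22 + 6.56/3.18e-05 = 2.063e+05 d.
q = Δh / Σ(b_i/K_i) = 12.9 / 2.063e+05 = 6.253e-05 m/day.
In each layer the seepage velocity is v_i = q/n_i, so the layer transit time is t_i = b_i·n_i / q:
  layer 1 (fine sand): t_1 = 2.78 × 0.29 / 6.253e-05 = 12893 d
  layer 2 (weathered basalt): t_2 = 12.6 × 0.15 / 6.253e-05 = 30225 d
  layer 3 (clay): t_3 = 6.56 × 0.04 / 6.253e-05 = 4196 d
Total t = Σ t_i = 47315 days = 129.5 years.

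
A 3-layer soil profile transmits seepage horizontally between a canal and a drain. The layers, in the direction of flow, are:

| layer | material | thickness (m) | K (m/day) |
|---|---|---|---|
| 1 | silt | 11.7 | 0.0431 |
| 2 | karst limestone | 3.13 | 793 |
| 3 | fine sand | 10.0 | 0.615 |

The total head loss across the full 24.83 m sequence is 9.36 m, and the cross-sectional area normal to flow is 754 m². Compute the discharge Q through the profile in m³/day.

24.5

Flow is perpendicular to layering, so the layers act in series and the equivalent K is the thickness-weighted harmonic mean.
Total thickness L = 11.7 + 3.13 + 10.0 = 24.83 m.
Σ(b_i/K_i) = 11.7/0.0431 + 3.13/793 + 10.0/0.615 = 287.7 d.
K_eq = L / Σ(b_i/K_i) = 24.83 / 287.7 = 0.08630 m/day.
Q = K_eq · A · (Δh/L) = 0.08630 × 754 × (9.36/24.83) = 24.53 m³/day.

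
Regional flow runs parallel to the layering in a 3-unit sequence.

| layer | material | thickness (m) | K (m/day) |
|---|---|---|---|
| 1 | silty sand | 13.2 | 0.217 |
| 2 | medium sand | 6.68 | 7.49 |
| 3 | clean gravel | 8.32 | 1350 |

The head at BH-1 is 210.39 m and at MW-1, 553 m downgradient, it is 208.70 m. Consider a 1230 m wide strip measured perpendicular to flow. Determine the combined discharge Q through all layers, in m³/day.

42400

Flow is parallel to layering, so each bed carries its own Darcy discharge and the transmissivities add.
Σ(K_i·b_i) = 0.217×13.2 + 7.49×6.68 + 1350×8.32 = 11285 m²/day.
Hydraulic gradient i = (210.39 − 208.70) / 553 = 1.69 / 553 = 0.003056.
Q = Σ(K_i·b_i) · W · i = 11285 × 1230 × 0.003056 = 42419 m³/day.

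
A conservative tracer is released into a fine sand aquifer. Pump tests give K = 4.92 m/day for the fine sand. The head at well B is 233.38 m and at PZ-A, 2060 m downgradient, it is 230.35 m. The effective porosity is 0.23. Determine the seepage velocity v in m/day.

0.0315

Hydraulic gradient i = (233.38 − 230.35) / 2060 = 3.03 / 2060 = 0.001471.
Darcy flux q = K · i = 4.920 × 0.001471 = 0.007237 m/day.
Seepage velocity v = q / n_e = 0.007237 / 0.23 = 0.03146 m/day.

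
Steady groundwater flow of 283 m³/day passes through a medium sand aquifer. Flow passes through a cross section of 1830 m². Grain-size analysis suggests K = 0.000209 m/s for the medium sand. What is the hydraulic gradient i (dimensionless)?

Convert K: 0.000209 m/s × 86400 = 18.06 m/day.
From Q = K·A·i, i = Q / (K·A) = 283 / (18.06 × 1830) = 0.008564.

0.00856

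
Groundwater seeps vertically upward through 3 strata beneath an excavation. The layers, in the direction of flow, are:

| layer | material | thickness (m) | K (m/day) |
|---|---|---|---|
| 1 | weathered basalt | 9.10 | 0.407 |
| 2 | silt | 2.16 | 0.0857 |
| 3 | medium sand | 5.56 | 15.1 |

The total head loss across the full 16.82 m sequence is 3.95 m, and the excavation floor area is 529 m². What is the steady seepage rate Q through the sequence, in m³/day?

Flow is perpendicular to layering, so the layers act in series and the equivalent K is the thickness-weighted harmonic mean.
Total thickness L = 9.10 + 2.16 + 5.56 = 16.82 m.
Σ(b_i/K_i) = 9.10/0.407 + 2.16/0.0857 + 5.56/15.1 = 47.93 d.
K_eq = L / Σ(b_i/K_i) = 16.82 / 47.93 = 0.3509 m/day.
Q = K_eq · A · (Δh/L) = 0.3509 × 529 × (3.95/16.82) = 43.59 m³/day.

43.6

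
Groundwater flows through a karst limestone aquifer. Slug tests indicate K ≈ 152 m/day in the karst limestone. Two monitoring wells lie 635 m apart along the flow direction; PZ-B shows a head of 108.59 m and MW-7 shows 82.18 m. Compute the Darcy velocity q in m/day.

6.32

Hydraulic gradient i = (108.59 − 82.18) / 635 = 26.41 / 635 = 0.04159.
Specific discharge q = K · i = 152.0 × 0.04159 = 6.322 m/day.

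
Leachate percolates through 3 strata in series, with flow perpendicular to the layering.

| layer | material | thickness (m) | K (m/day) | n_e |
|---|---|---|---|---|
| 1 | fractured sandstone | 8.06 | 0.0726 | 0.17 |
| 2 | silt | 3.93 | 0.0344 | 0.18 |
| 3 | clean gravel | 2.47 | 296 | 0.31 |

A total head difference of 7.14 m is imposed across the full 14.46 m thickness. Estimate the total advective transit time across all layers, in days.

89.7

With flow normal to the layers, continuity requires the same specific discharge q through every layer.
Σ(b_i/K_i) = 8.06/0.0726 + 3.93/0.0344 + 2.47/296 = 225.3 d.
q = Δh / Σ(b_i/K_i) = 7.14 / 225.3 = 0.03170 m/day.
In each layer the seepage velocity is v_i = q/n_i, so the layer transit time is t_i = b_i·n_i / q:
  layer 1 (fractured sandstone): t_1 = 8.06 × 0.17 / 0.03170 = 43.23 d
  layer 2 (silt): t_2 = 3.93 × 0.18 / 0.03170 = 22.32 d
  layer 3 (clean gravel): t_3 = 2.47 × 0.31 / 0.03170 = 24.16 d
Total t = Σ t_i = 89.71 days.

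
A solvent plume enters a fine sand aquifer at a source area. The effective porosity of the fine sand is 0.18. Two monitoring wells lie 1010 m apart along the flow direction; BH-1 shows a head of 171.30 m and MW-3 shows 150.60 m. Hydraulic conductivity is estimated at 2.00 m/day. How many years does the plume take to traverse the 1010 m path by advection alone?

Hydraulic gradient i = (171.30 − 150.60) / 1010 = 20.7 / 1010 = 0.02050.
Darcy flux q = K · i = 2.000 × 0.02050 = 0.04099 m/day.
Seepage velocity v = q / n_e = 0.04099 / 0.18 = 0.2277 m/day.
Travel time t = L / v = 1010 / 0.2277 = 4435 days = 12.14 years.

12.1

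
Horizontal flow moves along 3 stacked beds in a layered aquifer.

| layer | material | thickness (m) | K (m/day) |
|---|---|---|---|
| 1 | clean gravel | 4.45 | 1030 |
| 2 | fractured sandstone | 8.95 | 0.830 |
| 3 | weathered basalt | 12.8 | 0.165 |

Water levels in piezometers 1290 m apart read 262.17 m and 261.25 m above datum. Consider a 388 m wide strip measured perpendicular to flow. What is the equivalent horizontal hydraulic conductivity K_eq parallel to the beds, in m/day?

175

Flow is parallel to layering, so each bed carries its own Darcy discharge and the transmissivities add.
Σ(K_i·b_i) = 1030×4.45 + 0.830×8.95 + 0.165×12.8 = 4593 m²/day.
Total thickness b = 26.20 m, so K_eq = Σ(K_i·b_i)/b = 175.3 m/day.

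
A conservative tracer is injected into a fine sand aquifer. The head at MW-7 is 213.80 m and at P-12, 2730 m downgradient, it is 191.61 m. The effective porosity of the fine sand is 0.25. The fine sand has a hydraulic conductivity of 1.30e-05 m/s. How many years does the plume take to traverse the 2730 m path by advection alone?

Convert K: 1.30e-05 m/s × 86400 = 1.123 m/day.
Hydraulic gradient i = (213.80 − 191.61) / 2730 = 22.19 / 2730 = 0.008128.
Darcy flux q = K · i = 1.123 × 0.008128 = 0.009130 m/day.
Seepage velocity v = q / n_e = 0.009130 / 0.25 = 0.03652 m/day.
Travel time t = L / v = 2730 / 0.03652 = 74757 days = 204.7 years.

205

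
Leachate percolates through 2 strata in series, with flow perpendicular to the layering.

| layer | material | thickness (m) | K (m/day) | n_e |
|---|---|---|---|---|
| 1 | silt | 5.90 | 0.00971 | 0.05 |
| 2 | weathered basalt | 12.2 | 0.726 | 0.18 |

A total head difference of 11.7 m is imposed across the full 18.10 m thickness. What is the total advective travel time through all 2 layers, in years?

0.364

With flow normal to the layers, continuity requires the same specific discharge q through every layer.
Σ(b_i/K_i) = 5.90/0.00971 + 12.2/0.726 = 624.4 d.
q = Δh / Σ(b_i/K_i) = 11.7 / 624.4 = 0.01874 m/day.
In each layer the seepage velocity is v_i = q/n_i, so the layer transit time is t_i = b_i·n_i / q:
  layer 1 (silt): t_1 = 5.90 × 0.05 / 0.01874 = 15.74 d
  layer 2 (weathered basalt): t_2 = 12.2 × 0.18 / 0.01874 = 117.2 d
Total t = Σ t_i = 132.9 days = 0.3640 years.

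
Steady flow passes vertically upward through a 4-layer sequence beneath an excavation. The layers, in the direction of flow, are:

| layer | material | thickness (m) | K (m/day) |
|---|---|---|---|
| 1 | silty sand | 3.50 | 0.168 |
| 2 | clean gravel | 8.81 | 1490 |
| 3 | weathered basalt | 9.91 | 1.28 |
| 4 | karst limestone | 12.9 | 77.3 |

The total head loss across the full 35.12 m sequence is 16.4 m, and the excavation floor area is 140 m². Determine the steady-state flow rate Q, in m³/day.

79.9

Flow is perpendicular to layering, so the layers act in series and the equivalent K is the thickness-weighted harmonic mean.
Total thickness L = 3.50 + 8.81 + 9.91 + 12.9 = 35.12 m.
Σ(b_i/K_i) = 3.50/0.168 + 8.81/1490 + 9.91/1.28 + 12.9/77.3 = 28.75 d.
K_eq = L / Σ(b_i/K_i) = 35.12 / 28.75 = 1.222 m/day.
Q = K_eq · A · (Δh/L) = 1.222 × 140 × (16.4/35.12) = 79.87 m³/day.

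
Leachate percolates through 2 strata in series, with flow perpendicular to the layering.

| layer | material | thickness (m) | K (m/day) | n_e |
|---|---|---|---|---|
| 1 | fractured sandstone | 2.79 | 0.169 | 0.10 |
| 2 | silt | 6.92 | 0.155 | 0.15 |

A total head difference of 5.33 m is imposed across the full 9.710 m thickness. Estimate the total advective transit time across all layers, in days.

With flow normal to the layers, continuity requires the same specific discharge q through every layer.
Σ(b_i/K_i) = 2.79/0.169 + 6.92/0.155 = 61.15 d.
q = Δh / Σ(b_i/K_i) = 5.33 / 61.15 = 0.08716 m/day.
In each layer the seepage velocity is v_i = q/n_i, so the layer transit time is t_i = b_i·n_i / q:
  layer 1 (fractured sandstone): t_1 = 2.79 × 0.10 / 0.08716 = 3.201 d
  layer 2 (silt): t_2 = 6.92 × 0.15 / 0.08716 = 11.91 d
Total t = Σ t_i = 15.11 days.

15.1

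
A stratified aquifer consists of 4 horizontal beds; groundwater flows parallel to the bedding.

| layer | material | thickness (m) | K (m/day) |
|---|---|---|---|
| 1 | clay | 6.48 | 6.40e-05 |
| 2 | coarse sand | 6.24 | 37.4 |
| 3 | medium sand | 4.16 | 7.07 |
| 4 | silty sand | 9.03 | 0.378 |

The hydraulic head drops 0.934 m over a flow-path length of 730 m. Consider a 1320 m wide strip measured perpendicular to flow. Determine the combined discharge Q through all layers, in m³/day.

Flow is parallel to layering, so each bed carries its own Darcy discharge and the transmissivities add.
Σ(K_i·b_i) = 6.40e-05×6.48 + 37.4×6.24 + 7.07×4.16 + 0.378×9.03 = 266.2 m²/day.
Hydraulic gradient i = Δh / L = 0.934 / 730 = 0.001279.
Q = Σ(K_i·b_i) · W · i = 266.2 × 1320 × 0.001279 = 449.6 m³/day.

450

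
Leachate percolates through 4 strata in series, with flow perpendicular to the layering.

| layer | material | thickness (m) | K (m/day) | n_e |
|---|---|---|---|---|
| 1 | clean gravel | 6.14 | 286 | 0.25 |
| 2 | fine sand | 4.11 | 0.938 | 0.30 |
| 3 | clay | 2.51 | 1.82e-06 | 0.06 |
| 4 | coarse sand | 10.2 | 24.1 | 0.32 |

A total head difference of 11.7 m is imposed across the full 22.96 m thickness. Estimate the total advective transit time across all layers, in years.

2000

With flow normal to the layers, continuity requires the same specific discharge q through every layer.
Σ(b_i/K_i) = 6.14/286 + 4.11/0.938 + 2.51/1.82e-06 + 10.2/24.1 = 1.379e+06 d.
q = Δh / Σ(b_i/K_i) = 11.7 / 1.379e+06 = 8.484e-06 m/day.
In each layer the seepage velocity is v_i = q/n_i, so the layer transit time is t_i = b_i·n_i / q:
  layer 1 (clean gravel): t_1 = 6.14 × 0.25 / 8.484e-06 = 1.809e+05 d
  layer 2 (fine sand): t_2 = 4.11 × 0.30 / 8.484e-06 = 1.453e+05 d
  layer 3 (clay): t_3 = 2.51 × 0.06 / 8.484e-06 = 17752 d
  layer 4 (coarse sand): t_4 = 10.2 × 0.32 / 8.484e-06 = 3.847e+05 d
Total t = Σ t_i = 7.288e+05 days = 1995 years.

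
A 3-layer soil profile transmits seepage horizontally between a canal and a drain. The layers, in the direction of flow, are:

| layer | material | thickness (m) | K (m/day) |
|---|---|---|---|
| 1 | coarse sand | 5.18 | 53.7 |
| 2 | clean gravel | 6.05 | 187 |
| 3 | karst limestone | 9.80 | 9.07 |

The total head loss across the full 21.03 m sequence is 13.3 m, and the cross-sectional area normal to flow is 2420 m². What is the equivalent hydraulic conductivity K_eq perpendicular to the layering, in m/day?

17.4

Flow is perpendicular to layering, so the layers act in series and the equivalent K is the thickness-weighted harmonic mean.
Total thickness L = 5.18 + 6.05 + 9.80 = 21.03 m.
Σ(b_i/K_i) = 5.18/53.7 + 6.05/187 + 9.80/9.07 = 1.209 d.
K_eq = L / Σ(b_i/K_i) = 21.03 / 1.209 = 17.39 m/day.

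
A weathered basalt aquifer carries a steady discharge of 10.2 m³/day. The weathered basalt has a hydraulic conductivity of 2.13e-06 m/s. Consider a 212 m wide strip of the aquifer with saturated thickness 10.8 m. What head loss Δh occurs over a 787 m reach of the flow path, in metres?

Convert K: 2.13e-06 m/s × 86400 = 0.1840 m/day.
Cross-sectional area A = 212 × 10.8 = 2290 m².
From Q = K·A·i, i = Q / (K·A) = 10.2 / (0.1840 × 2290) = 0.02421.
Head loss Δh = i · L = 0.02421 × 787 = 19.05 m.

19.1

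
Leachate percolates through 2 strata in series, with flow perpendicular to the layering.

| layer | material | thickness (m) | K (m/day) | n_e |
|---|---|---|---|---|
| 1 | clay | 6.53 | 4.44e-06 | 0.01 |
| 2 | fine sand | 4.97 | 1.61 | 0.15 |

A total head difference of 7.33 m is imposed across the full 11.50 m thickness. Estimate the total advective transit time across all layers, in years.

With flow normal to the layers, continuity requires the same specific discharge q through every layer.
Σ(b_i/K_i) = 6.53/4.44e-06 + 4.97/1.61 = 1.471e+06 d.
q = Δh / Σ(b_i/K_i) = 7.33 / 1.471e+06 = 4.984e-06 m/day.
In each layer the seepage velocity is v_i = q/n_i, so the layer transit time is t_i = b_i·n_i / q:
  layer 1 (clay): t_1 = 6.53 × 0.01 / 4.984e-06 = 13102 d
  layer 2 (fine sand): t_2 = 4.97 × 0.15 / 4.984e-06 = 1.496e+05 d
Total t = Σ t_i = 1.627e+05 days = 445.4 years.

445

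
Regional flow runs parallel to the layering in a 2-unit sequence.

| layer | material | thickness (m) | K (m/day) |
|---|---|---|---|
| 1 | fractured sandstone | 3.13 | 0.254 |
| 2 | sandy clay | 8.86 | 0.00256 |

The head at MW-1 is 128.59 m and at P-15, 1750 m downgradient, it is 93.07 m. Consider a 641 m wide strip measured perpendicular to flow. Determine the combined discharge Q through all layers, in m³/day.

10.6

Flow is parallel to layering, so each bed carries its own Darcy discharge and the transmissivities add.
Σ(K_i·b_i) = 0.254×3.13 + 0.00256×8.86 = 0.8177 m²/day.
Hydraulic gradient i = (128.59 − 93.07) / 1750 = 35.52 / 1750 = 0.02030.
Q = Σ(K_i·b_i) · W · i = 0.8177 × 641 × 0.02030 = 10.64 m³/day.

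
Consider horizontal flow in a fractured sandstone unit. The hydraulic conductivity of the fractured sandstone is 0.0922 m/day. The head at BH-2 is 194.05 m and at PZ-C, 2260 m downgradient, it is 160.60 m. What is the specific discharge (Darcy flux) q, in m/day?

0.00136

Hydraulic gradient i = (194.05 − 160.60) / 2260 = 33.45 / 2260 = 0.01480.
Specific discharge q = K · i = 0.09220 × 0.01480 = 0.001365 m/day.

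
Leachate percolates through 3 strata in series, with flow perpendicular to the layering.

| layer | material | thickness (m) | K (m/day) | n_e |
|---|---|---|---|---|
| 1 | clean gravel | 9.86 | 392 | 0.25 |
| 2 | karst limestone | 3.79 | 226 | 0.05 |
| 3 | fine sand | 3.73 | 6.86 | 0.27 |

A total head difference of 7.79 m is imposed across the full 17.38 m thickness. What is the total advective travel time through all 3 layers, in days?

0.275

With flow normal to the layers, continuity requires the same specific discharge q through every layer.
Σ(b_i/K_i) = 9.86/392 + 3.79/226 + 3.73/6.86 = 0.5857 d.
q = Δh / Σ(b_i/K_i) = 7.79 / 0.5857 = 13.30 m/day.
In each layer the seepage velocity is v_i = q/n_i, so the layer transit time is t_i = b_i·n_i / q:
  layer 1 (clean gravel): t_1 = 9.86 × 0.25 / 13.30 = 0.1853 d
  layer 2 (karst limestone): t_2 = 3.79 × 0.05 / 13.30 = 0.01425 d
  layer 3 (fine sand): t_3 = 3.73 × 0.27 / 13.30 = 0.07571 d
Total t = Σ t_i = 0.2753 days.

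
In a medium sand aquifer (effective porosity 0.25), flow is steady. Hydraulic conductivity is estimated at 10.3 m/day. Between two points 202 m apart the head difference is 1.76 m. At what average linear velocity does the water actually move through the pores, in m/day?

Hydraulic gradient i = Δh / L = 1.76 / 202 = 0.008713.
Darcy flux q = K · i = 10.30 × 0.008713 = 0.08974 m/day.
Seepage velocity v = q / n_e = 0.08974 / 0.25 = 0.3590 m/day.

0.359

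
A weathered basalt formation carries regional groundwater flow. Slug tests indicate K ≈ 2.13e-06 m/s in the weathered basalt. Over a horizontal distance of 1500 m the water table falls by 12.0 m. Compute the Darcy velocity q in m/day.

Convert K: 2.13e-06 m/s × 86400 = 0.1840 m/day.
Hydraulic gradient i = Δh / L = 12.0 / 1500 = 0.008000.
Specific discharge q = K · i = 0.1840 × 0.008000 = 0.001472 m/day.

0.00147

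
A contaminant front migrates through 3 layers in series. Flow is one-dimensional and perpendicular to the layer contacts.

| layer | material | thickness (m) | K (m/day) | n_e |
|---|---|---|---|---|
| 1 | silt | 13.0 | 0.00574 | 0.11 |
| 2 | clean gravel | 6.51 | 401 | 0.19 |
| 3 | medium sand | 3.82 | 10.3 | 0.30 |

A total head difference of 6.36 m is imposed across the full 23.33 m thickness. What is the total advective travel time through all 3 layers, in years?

3.72

With flow normal to the layers, continuity requires the same specific discharge q through every layer.
Σ(b_i/K_i) = 13.0/0.00574 + 6.51/401 + 3.82/10.3 = 2265 d.
q = Δh / Σ(b_i/K_i) = 6.36 / 2265 = 0.002808 m/day.
In each layer the seepage velocity is v_i = q/n_i, so the layer transit time is t_i = b_i·n_i / q:
  layer 1 (silt): t_1 = 13.0 × 0.11 / 0.002808 = 509.3 d
  layer 2 (clean gravel): t_2 = 6.51 × 0.19 / 0.002808 = 440.5 d
  layer 3 (medium sand): t_3 = 3.82 × 0.30 / 0.002808 = 408.2 d
Total t = Σ t_i = 1358 days = 3.718 years.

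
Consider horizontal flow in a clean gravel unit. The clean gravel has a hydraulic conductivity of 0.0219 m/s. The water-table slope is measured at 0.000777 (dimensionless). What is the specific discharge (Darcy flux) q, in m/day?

Convert K: 0.0219 m/s × 86400 = 1892 m/day.
Hydraulic gradient i = 0.000777.
Specific discharge q = K · i = 1892 × 0.0007770 = 1.470 m/day.

1.47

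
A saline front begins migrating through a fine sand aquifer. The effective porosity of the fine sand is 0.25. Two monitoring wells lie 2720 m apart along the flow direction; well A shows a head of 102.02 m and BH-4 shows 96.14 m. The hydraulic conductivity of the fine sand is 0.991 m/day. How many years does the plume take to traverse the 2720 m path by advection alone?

Hydraulic gradient i = (102.02 − 96.14) / 2720 = 5.88 / 2720 = 0.002162.
Darcy flux q = K · i = 0.9910 × 0.002162 = 0.002142 m/day.
Seepage velocity v = q / n_e = 0.002142 / 0.25 = 0.008569 m/day.
Travel time t = L / v = 2720 / 0.008569 = 3.174e+05 days = 869.0 years.

869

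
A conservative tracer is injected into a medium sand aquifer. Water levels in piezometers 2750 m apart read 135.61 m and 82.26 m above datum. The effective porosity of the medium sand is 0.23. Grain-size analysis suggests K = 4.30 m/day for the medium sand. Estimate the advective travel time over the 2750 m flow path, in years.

20.8

Hydraulic gradient i = (135.61 − 82.26) / 2750 = 53.35 / 2750 = 0.01940.
Darcy flux q = K · i = 4.300 × 0.01940 = 0.08342 m/day.
Seepage velocity v = q / n_e = 0.08342 / 0.23 = 0.3627 m/day.
Travel time t = L / v = 2750 / 0.3627 = 7582 days = 20.76 years.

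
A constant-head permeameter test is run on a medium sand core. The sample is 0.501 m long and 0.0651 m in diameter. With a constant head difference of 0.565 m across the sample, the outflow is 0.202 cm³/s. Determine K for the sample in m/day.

4.65

Cross-sectional area A = π·(d/2)² = π × (0.0651/2)² = 0.003329 m².
Convert discharge: 0.202 cm³/s = 2.020e-07 m³/s.
Darcy's law rearranged: K = Q·L / (A·Δh) = 2.020e-07 × 0.501 / (0.003329 × 0.565) = 5.381e-05 m/s = 4.649 m/day.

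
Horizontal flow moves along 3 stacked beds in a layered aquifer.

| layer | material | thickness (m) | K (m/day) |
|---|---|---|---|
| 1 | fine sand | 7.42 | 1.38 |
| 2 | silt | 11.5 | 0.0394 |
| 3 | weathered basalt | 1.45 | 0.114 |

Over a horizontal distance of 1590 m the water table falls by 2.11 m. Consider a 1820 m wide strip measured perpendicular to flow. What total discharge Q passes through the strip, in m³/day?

Flow is parallel to layering, so each bed carries its own Darcy discharge and the transmissivities add.
Σ(K_i·b_i) = 1.38×7.42 + 0.0394×11.5 + 0.114×1.45 = 10.86 m²/day.
Hydraulic gradient i = Δh / L = 2.11 / 1590 = 0.001327.
Q = Σ(K_i·b_i) · W · i = 10.86 × 1820 × 0.001327 = 26.22 m³/day.

26.2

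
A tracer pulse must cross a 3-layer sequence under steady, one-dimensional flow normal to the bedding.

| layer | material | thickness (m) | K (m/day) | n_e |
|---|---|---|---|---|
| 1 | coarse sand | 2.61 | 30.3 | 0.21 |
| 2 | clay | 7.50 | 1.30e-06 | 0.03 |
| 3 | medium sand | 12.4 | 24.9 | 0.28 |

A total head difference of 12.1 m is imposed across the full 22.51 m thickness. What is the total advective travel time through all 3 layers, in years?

5540

With flow normal to the layers, continuity requires the same specific discharge q through every layer.
Σ(b_i/K_i) = 2.61/30.3 + 7.50/1.30e-06 + 12.4/24.9 = 5.769e+06 d.
q = Δh / Σ(b_i/K_i) = 12.1 / 5.769e+06 = 2.097e-06 m/day.
In each layer the seepage velocity is v_i = q/n_i, so the layer transit time is t_i = b_i·n_i / q:
  layer 1 (coarse sand): t_1 = 2.61 × 0.21 / 2.097e-06 = 2.613e+05 d
  layer 2 (clay): t_2 = 7.50 × 0.03 / 2.097e-06 = 1.073e+05 d
  layer 3 (medium sand): t_3 = 12.4 × 0.28 / 2.097e-06 = 1.655e+06 d
Total t = Σ t_i = 2.024e+06 days = 5542 years.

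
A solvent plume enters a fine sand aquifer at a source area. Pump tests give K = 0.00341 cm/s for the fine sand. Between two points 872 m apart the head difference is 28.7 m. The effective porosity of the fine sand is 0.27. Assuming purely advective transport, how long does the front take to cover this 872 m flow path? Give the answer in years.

Convert K: 0.00341 cm/s × 864 = 2.946 m/day.
Hydraulic gradient i = Δh / L = 28.7 / 872 = 0.03291.
Darcy flux q = K · i = 2.946 × 0.03291 = 0.09697 m/day.
Seepage velocity v = q / n_e = 0.09697 / 0.27 = 0.3591 m/day.
Travel time t = L / v = 872 / 0.3591 = 2428 days = 6.647 years.

6.65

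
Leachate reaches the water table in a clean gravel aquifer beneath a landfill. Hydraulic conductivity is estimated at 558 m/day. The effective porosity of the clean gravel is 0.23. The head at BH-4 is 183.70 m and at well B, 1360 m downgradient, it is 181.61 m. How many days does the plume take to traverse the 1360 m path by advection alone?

365

Hydraulic gradient i = (183.70 − 181.61) / 1360 = 2.09 / 1360 = 0.001537.
Darcy flux q = K · i = 558.0 × 0.001537 = 0.8575 m/day.
Seepage velocity v = q / n_e = 0.8575 / 0.23 = 3.728 m/day.
Travel time t = L / v = 1360 / 3.728 = 364.8 days.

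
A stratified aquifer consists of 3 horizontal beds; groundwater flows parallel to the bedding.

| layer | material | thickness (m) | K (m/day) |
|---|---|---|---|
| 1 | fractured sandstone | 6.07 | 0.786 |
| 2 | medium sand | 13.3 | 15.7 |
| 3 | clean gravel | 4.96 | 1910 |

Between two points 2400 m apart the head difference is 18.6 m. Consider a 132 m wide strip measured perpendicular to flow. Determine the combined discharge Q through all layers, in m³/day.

9910

Flow is parallel to layering, so each bed carries its own Darcy discharge and the transmissivities add.
Σ(K_i·b_i) = 0.786×6.07 + 15.7×13.3 + 1910×4.96 = 9687 m²/day.
Hydraulic gradient i = Δh / L = 18.6 / 2400 = 0.007750.
Q = Σ(K_i·b_i) · W · i = 9687 × 132 × 0.007750 = 9910 m³/day.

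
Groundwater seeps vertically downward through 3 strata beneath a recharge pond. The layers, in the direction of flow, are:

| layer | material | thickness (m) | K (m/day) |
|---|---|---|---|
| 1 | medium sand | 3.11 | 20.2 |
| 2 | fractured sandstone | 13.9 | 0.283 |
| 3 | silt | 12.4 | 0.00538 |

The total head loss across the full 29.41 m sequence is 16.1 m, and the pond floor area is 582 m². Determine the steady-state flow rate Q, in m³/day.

3.98

Flow is perpendicular to layering, so the layers act in series and the equivalent K is the thickness-weighted harmonic mean.
Total thickness L = 3.11 + 13.9 + 12.4 = 29.41 m.
Σ(b_i/K_i) = 3.11/20.2 + 13.9/0.283 + 12.4/0.00538 = 2354 d.
K_eq = L / Σ(b_i/K_i) = 29.41 / 2354 = 0.01249 m/day.
Q = K_eq · A · (Δh/L) = 0.01249 × 582 × (16.1/29.41) = 3.980 m³/day.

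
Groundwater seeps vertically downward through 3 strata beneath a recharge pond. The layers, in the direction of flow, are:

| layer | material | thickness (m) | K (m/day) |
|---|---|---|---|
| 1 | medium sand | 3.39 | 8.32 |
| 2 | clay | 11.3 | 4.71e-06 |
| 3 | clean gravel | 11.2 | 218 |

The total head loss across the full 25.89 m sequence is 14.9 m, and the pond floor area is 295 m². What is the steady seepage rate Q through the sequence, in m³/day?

0.00183

Flow is perpendicular to layering, so the layers act in series and the equivalent K is the thickness-weighted harmonic mean.
Total thickness L = 3.39 + 11.3 + 11.2 = 25.89 m.
Σ(b_i/K_i) = 3.39/8.32 + 11.3/4.71e-06 + 11.2/218 = 2.399e+06 d.
K_eq = L / Σ(b_i/K_i) = 25.89 / 2.399e+06 = 1.079e-05 m/day.
Q = K_eq · A · (Δh/L) = 1.079e-05 × 295 × (14.9/25.89) = 0.001832 m³/day.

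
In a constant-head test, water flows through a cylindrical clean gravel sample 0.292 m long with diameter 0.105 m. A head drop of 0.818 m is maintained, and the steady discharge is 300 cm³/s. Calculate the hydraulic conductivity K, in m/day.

1070

Cross-sectional area A = π·(d/2)² = π × (0.105/2)² = 0.008659 m².
Convert discharge: 300 cm³/s = 0.0003000 m³/s.
Darcy's law rearranged: K = Q·L / (A·Δh) = 0.0003000 × 0.292 / (0.008659 × 0.818) = 0.01237 m/s = 1069 m/day.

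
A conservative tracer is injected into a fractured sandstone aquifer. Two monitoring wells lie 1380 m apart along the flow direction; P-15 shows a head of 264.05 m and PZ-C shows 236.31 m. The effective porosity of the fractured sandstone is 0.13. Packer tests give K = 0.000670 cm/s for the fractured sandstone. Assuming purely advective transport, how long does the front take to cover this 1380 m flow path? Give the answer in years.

42.2

Convert K: 0.000670 cm/s × 864 = 0.5789 m/day.
Hydraulic gradient i = (264.05 − 236.31) / 1380 = 27.74 / 1380 = 0.02010.
Darcy flux q = K · i = 0.5789 × 0.02010 = 0.01164 m/day.
Seepage velocity v = q / n_e = 0.01164 / 0.13 = 0.08951 m/day.
Travel time t = L / v = 1380 / 0.08951 = 15417 days = 42.21 years.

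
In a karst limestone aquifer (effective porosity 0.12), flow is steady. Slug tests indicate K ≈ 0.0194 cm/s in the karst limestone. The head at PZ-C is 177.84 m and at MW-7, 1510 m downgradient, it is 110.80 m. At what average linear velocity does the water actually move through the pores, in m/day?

Convert K: 0.0194 cm/s × 864 = 16.76 m/day.
Hydraulic gradient i = (177.84 − 110.80) / 1510 = 67.04 / 1510 = 0.04440.
Darcy flux q = K · i = 16.76 × 0.04440 = 0.7442 m/day.
Seepage velocity v = q / n_e = 0.7442 / 0.12 = 6.201 m/day.

6.20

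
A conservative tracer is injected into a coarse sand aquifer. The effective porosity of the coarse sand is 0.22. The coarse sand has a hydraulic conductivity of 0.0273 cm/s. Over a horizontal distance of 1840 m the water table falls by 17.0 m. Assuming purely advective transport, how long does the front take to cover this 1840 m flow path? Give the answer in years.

5.09

Convert K: 0.0273 cm/s × 864 = 23.59 m/day.
Hydraulic gradient i = Δh / L = 17.0 / 1840 = 0.009239.
Darcy flux q = K · i = 23.59 × 0.009239 = 0.2179 m/day.
Seepage velocity v = q / n_e = 0.2179 / 0.22 = 0.9906 m/day.
Travel time t = L / v = 1840 / 0.9906 = 1858 days = 5.086 years.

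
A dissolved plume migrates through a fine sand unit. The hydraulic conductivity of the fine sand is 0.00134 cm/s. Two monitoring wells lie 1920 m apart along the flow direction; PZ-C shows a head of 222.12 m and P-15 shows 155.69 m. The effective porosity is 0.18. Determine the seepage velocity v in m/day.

0.223

Convert K: 0.00134 cm/s × 864 = 1.158 m/day.
Hydraulic gradient i = (222.12 − 155.69) / 1920 = 66.43 / 1920 = 0.03460.
Darcy flux q = K · i = 1.158 × 0.03460 = 0.04006 m/day.
Seepage velocity v = q / n_e = 0.04006 / 0.18 = 0.2225 m/day.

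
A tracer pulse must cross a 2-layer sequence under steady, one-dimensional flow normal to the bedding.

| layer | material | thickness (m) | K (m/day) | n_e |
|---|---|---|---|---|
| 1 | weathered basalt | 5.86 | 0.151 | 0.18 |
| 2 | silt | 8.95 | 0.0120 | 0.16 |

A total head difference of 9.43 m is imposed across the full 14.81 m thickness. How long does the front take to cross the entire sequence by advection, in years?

0.567

With flow normal to the layers, continuity requires the same specific discharge q through every layer.
Σ(b_i/K_i) = 5.86/0.151 + 8.95/0.0120 = 784.6 d.
q = Δh / Σ(b_i/K_i) = 9.43 / 784.6 = 0.01202 m/day.
In each layer the seepage velocity is v_i = q/n_i, so the layer transit time is t_i = b_i·n_i / q:
  layer 1 (weathered basalt): t_1 = 5.86 × 0.18 / 0.01202 = 87.77 d
  layer 2 (silt): t_2 = 8.95 × 0.16 / 0.01202 = 119.2 d
Total t = Σ t_i = 206.9 days = 0.5665 years.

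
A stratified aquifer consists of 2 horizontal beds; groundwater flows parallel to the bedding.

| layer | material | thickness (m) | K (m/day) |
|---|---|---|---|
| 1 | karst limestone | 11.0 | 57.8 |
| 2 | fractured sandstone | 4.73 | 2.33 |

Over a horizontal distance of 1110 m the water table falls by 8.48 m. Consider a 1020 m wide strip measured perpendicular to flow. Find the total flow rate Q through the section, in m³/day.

Flow is parallel to layering, so each bed carries its own Darcy discharge and the transmissivities add.
Σ(K_i·b_i) = 57.8×11.0 + 2.33×4.73 = 646.8 m²/day.
Hydraulic gradient i = Δh / L = 8.48 / 1110 = 0.007640.
Q = Σ(K_i·b_i) · W · i = 646.8 × 1020 × 0.007640 = 5040 m³/day.

5040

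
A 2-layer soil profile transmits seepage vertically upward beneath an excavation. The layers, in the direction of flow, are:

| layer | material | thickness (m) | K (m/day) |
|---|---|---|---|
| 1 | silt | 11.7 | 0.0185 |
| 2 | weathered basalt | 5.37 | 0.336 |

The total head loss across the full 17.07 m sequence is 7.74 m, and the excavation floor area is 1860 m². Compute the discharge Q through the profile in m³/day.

Flow is perpendicular to layering, so the layers act in series and the equivalent K is the thickness-weighted harmonic mean.
Total thickness L = 11.7 + 5.37 = 17.07 m.
Σ(b_i/K_i) = 11.7/0.0185 + 5.37/0.336 = 648.4 d.
K_eq = L / Σ(b_i/K_i) = 17.07 / 648.4 = 0.02633 m/day.
Q = K_eq · A · (Δh/L) = 0.02633 × 1860 × (7.74/17.07) = 22.20 m³/day.

22.2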